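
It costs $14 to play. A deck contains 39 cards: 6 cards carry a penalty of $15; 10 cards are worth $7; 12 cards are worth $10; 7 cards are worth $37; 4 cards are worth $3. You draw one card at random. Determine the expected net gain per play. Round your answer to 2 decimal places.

E[payout] = (6/39)·(-15) + (10/39)·7 + (12/39)·10 + (7/39)·37 + (4/39)·3 = 371/39
Expected profit = 371/39 − 14 = -175/39 ≈ -$4.49

-$4.49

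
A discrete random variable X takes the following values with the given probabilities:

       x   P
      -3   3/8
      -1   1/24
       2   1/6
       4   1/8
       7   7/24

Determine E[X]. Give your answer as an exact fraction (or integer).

41/24

E[X] = (3/8)·(-3) + (1/24)·(-1) + (1/6)·2 + (1/8)·4 + (7/24)·7
     = 41/24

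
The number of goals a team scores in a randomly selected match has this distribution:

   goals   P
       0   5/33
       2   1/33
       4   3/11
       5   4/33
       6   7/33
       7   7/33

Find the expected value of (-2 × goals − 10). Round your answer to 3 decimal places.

-19.030

E[-2x-10] = (5/33)·(-10) + (1/33)·(-14) + (3/11)·(-18) + (4/33)·(-20) + (7/33)·(-22) + (7/33)·(-24)
     = -628/33 ≈ -19.030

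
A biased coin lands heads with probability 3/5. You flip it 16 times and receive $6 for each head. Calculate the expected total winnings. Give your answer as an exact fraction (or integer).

288/5 dollars

E[#heads] = 16·3/5 = 48/5 (linearity over flips).
E[winnings] = 6·48/5 = 288/5.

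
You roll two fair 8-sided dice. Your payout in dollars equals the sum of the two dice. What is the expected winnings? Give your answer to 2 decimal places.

Distribution of the sum of the two dice: 2 w.p. 1/64, 3 w.p. 1/32, 4 w.p. 3/64, 5 w.p. 1/16, 6 w.p. 5/64, 7 w.p. 3/32, …
E[payout] = (1/64)·2 + (1/32)·3 + (3/64)·4 + (1/16)·5 + (5/64)·6 + (3/32)·7 + (7/64)·8 + (1/8)·9 + (7/64)·10 + (3/32)·11 + (5/64)·12 + (1/16)·13 + (3/64)·14 + (1/32)·15 + (1/64)·16 = 9
≈ $9.00

$9.00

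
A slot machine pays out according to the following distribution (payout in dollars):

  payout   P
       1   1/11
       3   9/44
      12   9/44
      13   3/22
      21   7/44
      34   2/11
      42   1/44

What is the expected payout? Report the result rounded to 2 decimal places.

$15.41

E[X] = (1/11)·1 + (9/44)·3 + (9/44)·12 + (3/22)·13 + (7/44)·21 + (2/11)·34 + (1/44)·42
     = 339/22 ≈ 15.41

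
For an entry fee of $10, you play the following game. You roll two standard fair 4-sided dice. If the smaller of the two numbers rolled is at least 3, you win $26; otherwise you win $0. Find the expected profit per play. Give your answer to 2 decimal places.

E[payout] = (3/4)·0 + (1/4)·26 = 13/2
Expected profit = 13/2 − 10 = -7/2 ≈ -$3.50

-$3.50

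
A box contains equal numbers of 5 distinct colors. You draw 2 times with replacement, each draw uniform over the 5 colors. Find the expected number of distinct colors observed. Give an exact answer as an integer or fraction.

Let Xⱼ=1 if type j appears at least once. P(Xⱼ=1) = 1 − ((5−1)/5)^2 = 9/25.
E[#distinct] = 5·9/25 = 9/5.

9/5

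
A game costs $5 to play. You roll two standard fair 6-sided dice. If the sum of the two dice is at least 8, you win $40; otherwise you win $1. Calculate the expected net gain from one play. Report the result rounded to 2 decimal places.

E[payout] = (7/12)·1 + (5/12)·40 = 69/4
Expected profit = 69/4 − 5 = 49/4 ≈ $12.25

$12.25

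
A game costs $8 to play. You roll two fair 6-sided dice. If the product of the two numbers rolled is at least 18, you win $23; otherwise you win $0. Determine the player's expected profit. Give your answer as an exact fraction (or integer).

E[payout] = (13/18)·0 + (5/18)·23 = 115/18
Expected profit = 115/18 − 8 = -29/18

-29/18 dollars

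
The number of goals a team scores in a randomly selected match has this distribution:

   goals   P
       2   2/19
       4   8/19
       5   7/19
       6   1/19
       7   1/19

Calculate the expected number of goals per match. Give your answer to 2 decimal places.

4.42

E[X] = (2/19)·2 + (8/19)·4 + (7/19)·5 + (1/19)·6 + (1/19)·7
     = 84/19 ≈ 4.42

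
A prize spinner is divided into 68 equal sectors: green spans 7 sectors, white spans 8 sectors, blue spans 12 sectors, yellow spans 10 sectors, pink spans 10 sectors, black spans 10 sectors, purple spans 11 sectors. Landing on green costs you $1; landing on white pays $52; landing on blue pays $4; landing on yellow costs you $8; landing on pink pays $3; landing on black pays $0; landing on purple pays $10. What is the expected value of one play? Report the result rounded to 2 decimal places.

E[payout] = (7/68)·(-1) + (8/68)·52 + (12/68)·4 + (10/68)·(-8) + (10/68)·3 + (10/68)·0 + (11/68)·10 = 517/68
≈ $7.60

$7.60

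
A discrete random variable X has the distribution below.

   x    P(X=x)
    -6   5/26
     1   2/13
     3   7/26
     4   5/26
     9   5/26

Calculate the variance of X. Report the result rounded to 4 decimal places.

22.8284

E[X] = (5/26)·(-6) + (2/13)·1 + (7/26)·3 + (5/26)·4 + (5/26)·9 = 30/13
E[X²] = (5/26)·36 + (2/13)·1 + (7/26)·9 + (5/26)·16 + (5/26)·81 = 366/13
Var(X) = 366/13 − (30/13)² = 3858/169 ≈ 22.8284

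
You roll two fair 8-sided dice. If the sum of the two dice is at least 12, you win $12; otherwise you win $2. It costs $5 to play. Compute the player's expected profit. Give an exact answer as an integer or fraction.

E[payout] = (49/64)·2 + (15/64)·12 = 139/32
Expected profit = 139/32 − 5 = -21/32

-21/32 dollars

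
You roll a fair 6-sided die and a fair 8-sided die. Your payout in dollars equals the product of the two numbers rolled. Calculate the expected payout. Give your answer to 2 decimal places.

Distribution of the product of the two numbers rolled: 1 w.p. 1/48, 2 w.p. 1/24, 3 w.p. 1/24, 4 w.p. 1/16, 5 w.p. 1/24, 6 w.p. 1/12, …
E[payout] = (1/48)·1 + (1/24)·2 + (1/24)·3 + (1/16)·4 + (1/24)·5 + (1/12)·6 + (1/48)·7 + (1/16)·8 + (1/48)·9 + (1/24)·10 + (1/12)·12 + (1/48)·14 + (1/24)·15 + (1/24)·16 + (1/24)·18 + (1/24)·20 + (1/48)·21 + (1/16)·24 + (1/48)·25 + (1/48)·28 + (1/24)·30 + (1/48)·32 + (1/48)·35 + (1/48)·36 + (1/48)·40 + (1/48)·42 + (1/48)·48 = 63/4
≈ $15.75

$15.75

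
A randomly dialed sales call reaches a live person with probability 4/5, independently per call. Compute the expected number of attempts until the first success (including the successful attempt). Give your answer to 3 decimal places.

1.250

For a geometric distribution, E[trials] = 1/p = 1/(4/5) = 5/4.
≈ 1.250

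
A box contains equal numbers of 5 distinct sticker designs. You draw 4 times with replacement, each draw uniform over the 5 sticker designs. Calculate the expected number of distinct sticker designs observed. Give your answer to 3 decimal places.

Let Xⱼ=1 if type j appears at least once. P(Xⱼ=1) = 1 − ((5−1)/5)^4 = 369/625.
E[#distinct] = 5·369/625 = 369/125.
≈ 2.952

2.952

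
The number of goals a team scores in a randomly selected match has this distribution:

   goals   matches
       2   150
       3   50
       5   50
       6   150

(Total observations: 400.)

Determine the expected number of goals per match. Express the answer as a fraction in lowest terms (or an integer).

4

Total = 400, so P(goals=2) = 150/400, etc.
E[X] = (3/8)·2 + (1/8)·3 + (1/8)·5 + (3/8)·6
     = 4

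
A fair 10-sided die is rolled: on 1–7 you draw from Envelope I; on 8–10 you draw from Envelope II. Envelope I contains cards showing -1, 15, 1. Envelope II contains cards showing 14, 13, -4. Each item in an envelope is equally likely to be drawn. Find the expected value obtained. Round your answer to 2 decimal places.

E[X | Envelope I] = (-1 + 15 + 1)/3 = 5
E[X | Envelope II] = (14 + 13 − 4)/3 = 23/3
E[X] = (7/10)·5 + (3/10)·23/3 = 29/5 ≈ 5.80

5.80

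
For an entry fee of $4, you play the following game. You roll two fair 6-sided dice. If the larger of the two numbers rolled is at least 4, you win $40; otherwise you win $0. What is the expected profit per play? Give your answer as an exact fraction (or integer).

$26

E[payout] = (1/4)·0 + (3/4)·40 = 30
Expected profit = 30 − 4 = 26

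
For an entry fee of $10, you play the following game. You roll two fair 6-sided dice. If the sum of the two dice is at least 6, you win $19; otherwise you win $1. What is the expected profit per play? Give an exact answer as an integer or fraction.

E[payout] = (5/18)·1 + (13/18)·19 = 14
Expected profit = 14 − 10 = 4

$4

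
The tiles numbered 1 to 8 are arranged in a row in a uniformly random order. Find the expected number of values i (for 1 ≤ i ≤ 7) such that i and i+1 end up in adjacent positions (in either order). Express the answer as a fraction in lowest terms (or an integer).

For each i ∈ {1,…,7}, let Xᵢ = 1 if i and i+1 are adjacent. P(Xᵢ=1) = 2·(8−1)!/8! = 2/8.
By linearity, E[ΣXᵢ] = (7)·(2/8) = 7/4.

7/4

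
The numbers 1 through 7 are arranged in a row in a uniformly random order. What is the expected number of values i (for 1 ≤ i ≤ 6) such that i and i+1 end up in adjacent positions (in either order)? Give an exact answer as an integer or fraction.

12/7

For each i ∈ {1,…,6}, let Xᵢ = 1 if i and i+1 are adjacent. P(Xᵢ=1) = 2·(7−1)!/7! = 2/7.
By linearity, E[ΣXᵢ] = (6)·(2/7) = 12/7.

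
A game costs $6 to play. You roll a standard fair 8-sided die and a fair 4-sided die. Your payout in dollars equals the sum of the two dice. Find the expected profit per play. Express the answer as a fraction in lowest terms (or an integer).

Distribution of the sum of the two dice: 2 w.p. 1/32, 3 w.p. 1/16, 4 w.p. 3/32, 5 w.p. 1/8, 6 w.p. 1/8, 7 w.p. 1/8, …
E[payout] = (1/32)·2 + (1/16)·3 + (3/32)·4 + (1/8)·5 + (1/8)·6 + (1/8)·7 + (1/8)·8 + (1/8)·9 + (3/32)·10 + (1/16)·11 + (1/32)·12 = 7
Expected profit = 7 − 6 = 1

$1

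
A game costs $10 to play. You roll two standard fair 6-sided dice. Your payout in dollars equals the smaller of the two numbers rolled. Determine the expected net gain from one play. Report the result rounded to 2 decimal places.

-$7.47

Distribution of the smaller of the two numbers rolled: 1 w.p. 11/36, 2 w.p. 1/4, 3 w.p. 7/36, 4 w.p. 5/36, 5 w.p. 1/12, 6 w.p. 1/36
E[payout] = (11/36)·1 + (1/4)·2 + (7/36)·3 + (5/36)·4 + (1/12)·5 + (1/36)·6 = 91/36
Expected profit = 91/36 − 10 = -269/36 ≈ -$7.47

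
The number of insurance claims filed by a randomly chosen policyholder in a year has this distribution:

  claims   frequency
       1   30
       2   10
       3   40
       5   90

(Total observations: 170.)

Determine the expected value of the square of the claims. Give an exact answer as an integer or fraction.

Total = 170, so P(claims=1) = 30/170, etc.
E[X²] = (3/17)·1 + (1/17)·4 + (4/17)·9 + (9/17)·25
     = 268/17

268/17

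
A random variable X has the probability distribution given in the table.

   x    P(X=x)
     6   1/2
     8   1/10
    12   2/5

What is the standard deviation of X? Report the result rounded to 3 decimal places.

E[X] = 43/5, E[X²] = 82
Var(X) = E[X²] − (E[X])² = 82 − 1849/25 = 201/25
SD(X) = √(201/25) ≈ 2.835

2.835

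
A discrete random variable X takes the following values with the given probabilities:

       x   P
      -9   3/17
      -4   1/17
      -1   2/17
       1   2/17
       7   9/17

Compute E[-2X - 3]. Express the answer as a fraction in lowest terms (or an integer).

E[-2x-3] = (3/17)·15 + (1/17)·5 + (2/17)·(-1) + (2/17)·(-5) + (9/17)·(-17)
     = -115/17

-115/17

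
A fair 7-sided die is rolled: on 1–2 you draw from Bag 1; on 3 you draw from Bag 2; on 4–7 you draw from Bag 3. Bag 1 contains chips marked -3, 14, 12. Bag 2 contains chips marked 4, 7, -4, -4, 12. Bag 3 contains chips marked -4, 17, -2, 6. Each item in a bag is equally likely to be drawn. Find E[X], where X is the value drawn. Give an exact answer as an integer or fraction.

E[X | Bag 1] = (-3 + 14 + 12)/3 = 23/3
E[X | Bag 2] = (4 + 7 − 4 − 4 + 12)/5 = 3
E[X | Bag 3] = (-4 + 17 − 2 + 6)/4 = 17/4
E[X] = (2/7)·23/3 + (1/7)·3 + (4/7)·17/4 = 106/21

106/21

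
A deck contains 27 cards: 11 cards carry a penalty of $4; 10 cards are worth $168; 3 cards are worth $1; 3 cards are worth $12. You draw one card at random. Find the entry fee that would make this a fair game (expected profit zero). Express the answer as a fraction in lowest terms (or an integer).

E[payout] = (11/27)·(-4) + (10/27)·168 + (3/27)·1 + (3/27)·12 = 1675/27
Fair fee = E[payout] = 1675/27

1675/27 dollars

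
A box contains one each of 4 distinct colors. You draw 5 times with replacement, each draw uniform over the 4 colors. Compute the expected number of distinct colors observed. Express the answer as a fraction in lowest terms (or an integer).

781/256

Let Xⱼ=1 if type j appears at least once. P(Xⱼ=1) = 1 − ((4−1)/4)^5 = 781/1024.
E[#distinct] = 4·781/1024 = 781/256.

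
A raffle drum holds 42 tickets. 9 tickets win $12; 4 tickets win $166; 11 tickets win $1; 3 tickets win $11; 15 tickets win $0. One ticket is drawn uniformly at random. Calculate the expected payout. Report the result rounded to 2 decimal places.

E[payout] = (9/42)·12 + (4/42)·166 + (11/42)·1 + (3/42)·11 + (15/42)·0 = 136/7
≈ $19.43

$19.43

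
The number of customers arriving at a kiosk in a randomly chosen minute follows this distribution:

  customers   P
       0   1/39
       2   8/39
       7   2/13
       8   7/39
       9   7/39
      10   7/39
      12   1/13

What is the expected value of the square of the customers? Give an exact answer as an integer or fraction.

2473/39

E[X²] = (1/39)·0 + (8/39)·4 + (2/13)·49 + (7/39)·64 + (7/39)·81 + (7/39)·100 + (1/13)·144
     = 2473/39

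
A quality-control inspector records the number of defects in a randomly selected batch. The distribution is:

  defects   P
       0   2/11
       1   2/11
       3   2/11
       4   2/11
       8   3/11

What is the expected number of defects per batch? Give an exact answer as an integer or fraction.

E[X] = (2/11)·0 + (2/11)·1 + (2/11)·3 + (2/11)·4 + (3/11)·8
     = 40/11

40/11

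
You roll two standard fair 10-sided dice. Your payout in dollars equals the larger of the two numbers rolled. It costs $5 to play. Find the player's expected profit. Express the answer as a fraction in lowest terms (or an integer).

43/20 dollars

Distribution of the larger of the two numbers rolled: 1 w.p. 1/100, 2 w.p. 3/100, 3 w.p. 1/20, 4 w.p. 7/100, 5 w.p. 9/100, 6 w.p. 11/100, …
E[payout] = (1/100)·1 + (3/100)·2 + (1/20)·3 + (7/100)·4 + (9/100)·5 + (11/100)·6 + (13/100)·7 + (3/20)·8 + (17/100)·9 + (19/100)·10 = 143/20
Expected profit = 143/20 − 5 = 43/20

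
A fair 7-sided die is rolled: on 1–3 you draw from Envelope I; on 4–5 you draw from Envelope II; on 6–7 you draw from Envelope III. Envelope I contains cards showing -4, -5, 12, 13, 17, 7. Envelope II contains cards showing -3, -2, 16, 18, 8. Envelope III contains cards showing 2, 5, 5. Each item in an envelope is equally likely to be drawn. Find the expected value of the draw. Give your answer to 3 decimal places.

6.114

E[X | Envelope I] = (-4 − 5 + 12 + 13 + 17 + 7)/6 = 20/3
E[X | Envelope II] = (-3 − 2 + 16 + 18 + 8)/5 = 37/5
E[X | Envelope III] = (2 + 5 + 5)/3 = 4
E[X] = (3/7)·20/3 + (2/7)·37/5 + (2/7)·4 = 214/35 ≈ 6.114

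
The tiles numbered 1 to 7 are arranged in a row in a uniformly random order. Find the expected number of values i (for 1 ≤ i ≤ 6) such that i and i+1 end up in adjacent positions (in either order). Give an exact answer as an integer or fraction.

For each i ∈ {1,…,6}, let Xᵢ = 1 if i and i+1 are adjacent. P(Xᵢ=1) = 2·(7−1)!/7! = 2/7.
By linearity, E[ΣXᵢ] = (6)·(2/7) = 12/7.

12/7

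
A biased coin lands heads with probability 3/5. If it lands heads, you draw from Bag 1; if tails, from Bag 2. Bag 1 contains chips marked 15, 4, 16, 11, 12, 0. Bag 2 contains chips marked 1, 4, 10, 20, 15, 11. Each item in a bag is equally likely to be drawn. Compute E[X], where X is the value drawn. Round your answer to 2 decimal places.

E[X | Bag 1] = (15 + 4 + 16 + 11 + 12 + 0)/6 = 29/3
E[X | Bag 2] = (1 + 4 + 10 + 20 + 15 + 11)/6 = 61/6
E[X] = (3/5)·29/3 + (2/5)·61/6 = 148/15 ≈ 9.87

9.87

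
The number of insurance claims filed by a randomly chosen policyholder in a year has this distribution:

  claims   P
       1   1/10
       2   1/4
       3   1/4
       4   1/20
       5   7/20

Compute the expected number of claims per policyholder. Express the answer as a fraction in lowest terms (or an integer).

E[X] = (1/10)·1 + (1/4)·2 + (1/4)·3 + (1/20)·4 + (7/20)·5
     = 33/10

33/10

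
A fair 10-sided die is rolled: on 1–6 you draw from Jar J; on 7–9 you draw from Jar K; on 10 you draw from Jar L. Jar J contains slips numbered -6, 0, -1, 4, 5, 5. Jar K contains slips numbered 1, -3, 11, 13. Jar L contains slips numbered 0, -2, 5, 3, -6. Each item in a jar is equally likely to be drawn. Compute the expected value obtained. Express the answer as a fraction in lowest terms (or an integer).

E[X | Jar J] = (-6 + 0 − 1 + 4 + 5 + 5)/6 = 7/6
E[X | Jar K] = (1 − 3 + 11 + 13)/4 = 11/2
E[X | Jar L] = (0 − 2 + 5 + 3 − 6)/5 = 0
E[X] = (3/5)·7/6 + (3/10)·11/2 + (1/10)·0 = 47/20

47/20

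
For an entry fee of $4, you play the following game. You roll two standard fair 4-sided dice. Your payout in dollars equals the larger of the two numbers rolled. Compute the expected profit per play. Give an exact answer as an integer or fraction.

-7/8 dollars

Distribution of the larger of the two numbers rolled: 1 w.p. 1/16, 2 w.p. 3/16, 3 w.p. 5/16, 4 w.p. 7/16
E[payout] = (1/16)·1 + (3/16)·2 + (5/16)·3 + (7/16)·4 = 25/8
Expected profit = 25/8 − 4 = -7/8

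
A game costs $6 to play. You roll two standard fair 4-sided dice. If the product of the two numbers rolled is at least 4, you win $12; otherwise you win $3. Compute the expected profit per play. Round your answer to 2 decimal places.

$3.19

E[payout] = (5/16)·3 + (11/16)·12 = 147/16
Expected profit = 147/16 − 6 = 51/16 ≈ $3.19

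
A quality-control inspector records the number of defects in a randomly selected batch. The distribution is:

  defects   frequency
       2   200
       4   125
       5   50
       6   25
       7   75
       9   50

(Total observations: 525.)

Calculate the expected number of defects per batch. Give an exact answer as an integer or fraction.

13/3

Total = 525, so P(defects=2) = 200/525, etc.
E[X] = (8/21)·2 + (5/21)·4 + (2/21)·5 + (1/21)·6 + (1/7)·7 + (2/21)·9
     = 13/3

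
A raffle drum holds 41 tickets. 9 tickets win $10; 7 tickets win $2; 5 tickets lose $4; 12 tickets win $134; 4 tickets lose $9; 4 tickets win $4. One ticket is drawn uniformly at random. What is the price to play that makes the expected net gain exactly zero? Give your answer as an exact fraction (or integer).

E[payout] = (9/41)·10 + (7/41)·2 + (5/41)·(-4) + (12/41)·134 + (4/41)·(-9) + (4/41)·4 = 1672/41
Fair fee = E[payout] = 1672/41

1672/41 dollars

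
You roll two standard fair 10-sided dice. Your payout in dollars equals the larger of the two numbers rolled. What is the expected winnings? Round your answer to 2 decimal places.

$7.15

Distribution of the larger of the two numbers rolled: 1 w.p. 1/100, 2 w.p. 3/100, 3 w.p. 1/20, 4 w.p. 7/100, 5 w.p. 9/100, 6 w.p. 11/100, …
E[payout] = (1/100)·1 + (3/100)·2 + (1/20)·3 + (7/100)·4 + (9/100)·5 + (11/100)·6 + (13/100)·7 + (3/20)·8 + (17/100)·9 + (19/100)·10 = 143/20
≈ $7.15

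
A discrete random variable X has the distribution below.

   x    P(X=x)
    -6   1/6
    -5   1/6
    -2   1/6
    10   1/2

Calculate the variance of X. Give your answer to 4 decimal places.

52.8056

E[X] = (1/6)·(-6) + (1/6)·(-5) + (1/6)·(-2) + (1/2)·10 = 17/6
E[X²] = (1/6)·36 + (1/6)·25 + (1/6)·4 + (1/2)·100 = 365/6
Var(X) = 365/6 − (17/6)² = 1901/36 ≈ 52.8056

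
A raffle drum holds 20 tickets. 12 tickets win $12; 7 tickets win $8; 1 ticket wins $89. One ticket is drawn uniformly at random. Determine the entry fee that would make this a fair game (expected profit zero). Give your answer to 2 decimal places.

$14.45

E[payout] = (12/20)·12 + (7/20)·8 + (1/20)·89 = 289/20
Fair fee = E[payout] = 289/20 ≈ $14.45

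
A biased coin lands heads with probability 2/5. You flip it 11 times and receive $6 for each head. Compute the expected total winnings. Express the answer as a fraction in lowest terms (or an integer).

E[#heads] = 11·2/5 = 22/5 (linearity over flips).
E[winnings] = 6·22/5 = 132/5.

132/5 dollars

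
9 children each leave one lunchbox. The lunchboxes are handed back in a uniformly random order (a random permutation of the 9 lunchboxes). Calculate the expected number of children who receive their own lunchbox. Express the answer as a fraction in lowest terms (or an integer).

Let Xᵢ = 1 if person i gets their own lunchbox. For each i, P(Xᵢ=1) = 1/9.
By linearity of expectation, E[X₁+…+X_9] = 9·(1/9) = 1.

1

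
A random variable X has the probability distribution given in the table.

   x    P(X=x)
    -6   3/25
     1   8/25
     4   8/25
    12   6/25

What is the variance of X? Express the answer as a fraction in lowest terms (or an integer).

E[X] = (3/25)·(-6) + (8/25)·1 + (8/25)·4 + (6/25)·12 = 94/25
E[X²] = (3/25)·36 + (8/25)·1 + (8/25)·16 + (6/25)·144 = 1108/25
Var(X) = 1108/25 − (94/25)² = 18864/625

18864/625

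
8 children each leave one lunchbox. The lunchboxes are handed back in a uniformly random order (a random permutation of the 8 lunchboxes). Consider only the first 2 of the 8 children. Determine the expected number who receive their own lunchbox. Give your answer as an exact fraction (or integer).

Let Xᵢ = 1 if person i gets their own lunchbox. For each i, P(Xᵢ=1) = 1/8.
By linearity of expectation, E[X₁+…+X_2] = 2·(1/8) = 1/4.

1/4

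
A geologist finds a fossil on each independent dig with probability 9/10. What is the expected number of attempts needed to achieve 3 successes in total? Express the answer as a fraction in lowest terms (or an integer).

By linearity (sum of 3 independent geometric waits), E[trials] = 3/p = 3/(9/10) = 10/3.

10/3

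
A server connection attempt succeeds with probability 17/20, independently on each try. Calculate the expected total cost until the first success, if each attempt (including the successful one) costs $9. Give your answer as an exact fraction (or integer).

E[#attempts] = 1/p = 20/17; E[cost] = 9·20/17 = 180/17.

180/17 dollars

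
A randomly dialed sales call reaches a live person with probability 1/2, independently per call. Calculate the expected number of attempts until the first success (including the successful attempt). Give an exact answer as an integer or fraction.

2

For a geometric distribution, E[trials] = 1/p = 1/(1/2) = 2.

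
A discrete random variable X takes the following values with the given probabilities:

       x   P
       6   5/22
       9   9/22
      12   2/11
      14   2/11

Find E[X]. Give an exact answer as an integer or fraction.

215/22

E[X] = (5/22)·6 + (9/22)·9 + (2/11)·12 + (2/11)·14
     = 215/22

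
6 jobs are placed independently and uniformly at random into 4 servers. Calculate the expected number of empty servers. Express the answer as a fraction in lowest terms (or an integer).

Let Xⱼ=1 if server j is empty. P(Xⱼ=1) = ((4-1)/4)^6 = 729/4096.
By linearity, E[#empty] = 4·729/4096 = 729/1024.

729/1024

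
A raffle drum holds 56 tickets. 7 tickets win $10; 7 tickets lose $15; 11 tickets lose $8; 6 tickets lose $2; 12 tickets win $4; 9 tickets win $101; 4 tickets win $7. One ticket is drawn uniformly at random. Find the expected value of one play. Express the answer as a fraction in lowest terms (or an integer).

425/28 dollars

E[payout] = (7/56)·10 + (7/56)·(-15) + (11/56)·(-8) + (6/56)·(-2) + (12/56)·4 + (9/56)·101 + (4/56)·7 = 425/28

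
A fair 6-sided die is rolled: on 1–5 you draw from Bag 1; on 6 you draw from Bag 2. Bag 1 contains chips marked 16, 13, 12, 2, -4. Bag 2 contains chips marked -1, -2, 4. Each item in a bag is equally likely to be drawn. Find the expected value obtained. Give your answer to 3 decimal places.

E[X | Bag 1] = (16 + 13 + 12 + 2 − 4)/5 = 39/5
E[X | Bag 2] = (-1 − 2 + 4)/3 = 1/3
E[X] = (5/6)·39/5 + (1/6)·1/3 = 59/9 ≈ 6.556

6.556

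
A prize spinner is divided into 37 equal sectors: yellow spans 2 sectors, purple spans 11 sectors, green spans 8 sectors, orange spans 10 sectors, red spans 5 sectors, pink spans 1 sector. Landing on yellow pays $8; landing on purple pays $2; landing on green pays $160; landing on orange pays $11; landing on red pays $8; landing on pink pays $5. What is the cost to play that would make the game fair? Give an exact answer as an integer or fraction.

E[payout] = (2/37)·8 + (11/37)·2 + (8/37)·160 + (10/37)·11 + (5/37)·8 + (1/37)·5 = 1473/37
Fair fee = E[payout] = 1473/37

1473/37 dollars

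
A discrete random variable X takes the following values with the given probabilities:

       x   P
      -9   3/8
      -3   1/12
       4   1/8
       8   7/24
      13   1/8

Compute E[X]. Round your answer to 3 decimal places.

E[X] = (3/8)·(-9) + (1/12)·(-3) + (1/8)·4 + (7/24)·8 + (1/8)·13
     = 5/6 ≈ 0.833

0.833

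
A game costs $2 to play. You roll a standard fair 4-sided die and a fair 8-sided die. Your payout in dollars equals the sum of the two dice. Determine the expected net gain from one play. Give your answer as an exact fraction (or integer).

Distribution of the sum of the two dice: 2 w.p. 1/32, 3 w.p. 1/16, 4 w.p. 3/32, 5 w.p. 1/8, 6 w.p. 1/8, 7 w.p. 1/8, …
E[payout] = (1/32)·2 + (1/16)·3 + (3/32)·4 + (1/8)·5 + (1/8)·6 + (1/8)·7 + (1/8)·8 + (1/8)·9 + (3/32)·10 + (1/16)·11 + (1/32)·12 = 7
Expected profit = 7 − 2 = 5

$5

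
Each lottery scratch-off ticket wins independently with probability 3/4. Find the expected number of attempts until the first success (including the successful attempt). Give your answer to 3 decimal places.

1.333

For a geometric distribution, E[trials] = 1/p = 1/(3/4) = 4/3.
≈ 1.333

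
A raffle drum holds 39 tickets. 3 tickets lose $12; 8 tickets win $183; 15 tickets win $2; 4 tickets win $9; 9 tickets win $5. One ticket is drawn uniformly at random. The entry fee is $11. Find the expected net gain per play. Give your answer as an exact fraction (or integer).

E[payout] = (3/39)·(-12) + (8/39)·183 + (15/39)·2 + (4/39)·9 + (9/39)·5 = 513/13
Expected profit = 513/13 − 11 = 370/13

370/13 dollars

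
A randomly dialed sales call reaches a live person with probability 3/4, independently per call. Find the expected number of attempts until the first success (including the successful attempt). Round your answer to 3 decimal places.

For a geometric distribution, E[trials] = 1/p = 1/(3/4) = 4/3.
≈ 1.333

1.333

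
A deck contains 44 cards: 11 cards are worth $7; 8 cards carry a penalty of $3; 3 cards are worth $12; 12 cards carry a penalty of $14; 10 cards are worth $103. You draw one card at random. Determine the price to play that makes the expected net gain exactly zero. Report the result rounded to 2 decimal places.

E[payout] = (11/44)·7 + (8/44)·(-3) + (3/44)·12 + (12/44)·(-14) + (10/44)·103 = 951/44
Fair fee = E[payout] = 951/44 ≈ $21.61

$21.61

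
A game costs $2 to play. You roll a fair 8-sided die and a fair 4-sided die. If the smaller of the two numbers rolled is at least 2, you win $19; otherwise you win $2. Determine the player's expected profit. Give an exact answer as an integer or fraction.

357/32 dollars

E[payout] = (11/32)·2 + (21/32)·19 = 421/32
Expected profit = 421/32 − 2 = 357/32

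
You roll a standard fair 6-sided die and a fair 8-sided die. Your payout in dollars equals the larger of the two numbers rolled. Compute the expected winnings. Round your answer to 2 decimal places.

$5.23

Distribution of the larger of the two numbers rolled: 1 w.p. 1/48, 2 w.p. 1/16, 3 w.p. 5/48, 4 w.p. 7/48, 5 w.p. 3/16, 6 w.p. 11/48, …
E[payout] = (1/48)·1 + (1/16)·2 + (5/48)·3 + (7/48)·4 + (3/16)·5 + (11/48)·6 + (1/8)·7 + (1/8)·8 = 251/48
≈ $5.23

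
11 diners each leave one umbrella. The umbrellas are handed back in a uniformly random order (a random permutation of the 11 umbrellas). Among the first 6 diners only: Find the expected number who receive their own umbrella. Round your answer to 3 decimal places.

Let Xᵢ = 1 if person i gets their own umbrella. For each i, P(Xᵢ=1) = 1/11.
By linearity of expectation, E[X₁+…+X_6] = 6·(1/11) = 6/11.
≈ 0.545

0.545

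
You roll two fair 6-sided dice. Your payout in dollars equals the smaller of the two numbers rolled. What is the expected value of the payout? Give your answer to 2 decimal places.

$2.53

Distribution of the smaller of the two numbers rolled: 1 w.p. 11/36, 2 w.p. 1/4, 3 w.p. 7/36, 4 w.p. 5/36, 5 w.p. 1/12, 6 w.p. 1/36
E[payout] = (11/36)·1 + (1/4)·2 + (7/36)·3 + (5/36)·4 + (1/12)·5 + (1/36)·6 = 91/36
≈ $2.53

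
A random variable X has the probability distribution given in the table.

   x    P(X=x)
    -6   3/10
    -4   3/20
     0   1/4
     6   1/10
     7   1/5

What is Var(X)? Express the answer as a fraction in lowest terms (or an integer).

E[X] = (3/10)·(-6) + (3/20)·(-4) + (1/4)·0 + (1/10)·6 + (1/5)·7 = -2/5
E[X²] = (3/10)·36 + (3/20)·16 + (1/4)·0 + (1/10)·36 + (1/5)·49 = 133/5
Var(X) = 133/5 − (-2/5)² = 661/25

661/25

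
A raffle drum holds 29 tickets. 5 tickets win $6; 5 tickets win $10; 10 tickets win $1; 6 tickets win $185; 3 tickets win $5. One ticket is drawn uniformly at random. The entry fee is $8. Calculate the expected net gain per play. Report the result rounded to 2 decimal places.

E[payout] = (5/29)·6 + (5/29)·10 + (10/29)·1 + (6/29)·185 + (3/29)·5 = 1215/29
Expected profit = 1215/29 − 8 = 983/29 ≈ $33.90

$33.90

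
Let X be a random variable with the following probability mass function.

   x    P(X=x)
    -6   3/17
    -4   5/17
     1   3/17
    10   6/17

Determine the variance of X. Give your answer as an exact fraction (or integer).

E[X] = (3/17)·(-6) + (5/17)·(-4) + (3/17)·1 + (6/17)·10 = 25/17
E[X²] = (3/17)·36 + (5/17)·16 + (3/17)·1 + (6/17)·100 = 791/17
Var(X) = 791/17 − (25/17)² = 12822/289

12822/289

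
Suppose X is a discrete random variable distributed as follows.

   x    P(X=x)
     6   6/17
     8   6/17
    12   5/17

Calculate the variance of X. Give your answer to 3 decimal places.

5.896

E[X] = (6/17)·6 + (6/17)·8 + (5/17)·12 = 144/17
E[X²] = (6/17)·36 + (6/17)·64 + (5/17)·144 = 1320/17
Var(X) = 1320/17 − (144/17)² = 1704/289 ≈ 5.896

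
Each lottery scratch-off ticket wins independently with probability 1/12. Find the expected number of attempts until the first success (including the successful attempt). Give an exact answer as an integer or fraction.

12

For a geometric distribution, E[trials] = 1/p = 1/(1/12) = 12.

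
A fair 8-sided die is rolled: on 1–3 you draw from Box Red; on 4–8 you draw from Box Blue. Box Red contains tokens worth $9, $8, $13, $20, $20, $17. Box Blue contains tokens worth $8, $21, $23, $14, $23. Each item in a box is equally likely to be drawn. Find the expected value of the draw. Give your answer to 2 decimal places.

$16.56

E[X | Box Red] = (9 + 8 + 13 + 20 + 20 + 17)/6 = 29/2
E[X | Box Blue] = (8 + 21 + 23 + 14 + 23)/5 = 89/5
E[X] = (3/8)·29/2 + (5/8)·89/5 = 265/16 ≈ 16.56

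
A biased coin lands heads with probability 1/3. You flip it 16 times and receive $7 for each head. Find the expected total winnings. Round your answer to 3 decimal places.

$37.333

E[#heads] = 16·1/3 = 16/3 (linearity over flips).
E[winnings] = 7·16/3 = 112/3.
≈ 37.333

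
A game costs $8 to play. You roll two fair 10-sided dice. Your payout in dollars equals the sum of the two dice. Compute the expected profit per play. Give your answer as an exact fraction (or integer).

$3

Distribution of the sum of the two dice: 2 w.p. 1/100, 3 w.p. 1/50, 4 w.p. 3/100, 5 w.p. 1/25, 6 w.p. 1/20, 7 w.p. 3/50, …
E[payout] = (1/100)·2 + (1/50)·3 + (3/100)·4 + (1/25)·5 + (1/20)·6 + (3/50)·7 + (7/100)·8 + (2/25)·9 + (9/100)·10 + (1/10)·11 + (9/100)·12 + (2/25)·13 + (7/100)·14 + (3/50)·15 + (1/20)·16 + (1/25)·17 + (3/100)·18 + (1/50)·19 + (1/100)·20 = 11
Expected profit = 11 − 8 = 3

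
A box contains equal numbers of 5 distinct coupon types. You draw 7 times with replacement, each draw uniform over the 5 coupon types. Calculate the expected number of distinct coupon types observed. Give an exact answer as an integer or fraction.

61741/15625

Let Xⱼ=1 if type j appears at least once. P(Xⱼ=1) = 1 − ((5−1)/5)^7 = 61741/78125.
E[#distinct] = 5·61741/78125 = 61741/15625.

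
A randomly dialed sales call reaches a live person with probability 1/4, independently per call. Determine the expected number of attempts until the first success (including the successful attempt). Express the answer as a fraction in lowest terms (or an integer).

For a geometric distribution, E[trials] = 1/p = 1/(1/4) = 4.

4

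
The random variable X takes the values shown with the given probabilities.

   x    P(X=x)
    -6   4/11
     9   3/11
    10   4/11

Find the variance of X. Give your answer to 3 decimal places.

56.264

E[X] = (4/11)·(-6) + (3/11)·9 + (4/11)·10 = 43/11
E[X²] = (4/11)·36 + (3/11)·81 + (4/11)·100 = 787/11
Var(X) = 787/11 − (43/11)² = 6808/121 ≈ 56.264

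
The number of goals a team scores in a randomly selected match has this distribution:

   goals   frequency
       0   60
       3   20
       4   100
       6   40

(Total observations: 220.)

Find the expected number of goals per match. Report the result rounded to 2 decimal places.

3.18

Total = 220, so P(goals=0) = 60/220, etc.
E[X] = (3/11)·0 + (1/11)·3 + (5/11)·4 + (2/11)·6
     = 35/11 ≈ 3.18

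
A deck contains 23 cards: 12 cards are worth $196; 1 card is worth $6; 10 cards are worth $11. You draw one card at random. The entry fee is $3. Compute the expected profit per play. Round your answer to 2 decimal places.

$104.30

E[payout] = (12/23)·196 + (1/23)·6 + (10/23)·11 = 2468/23
Expected profit = 2468/23 − 3 = 2399/23 ≈ $104.30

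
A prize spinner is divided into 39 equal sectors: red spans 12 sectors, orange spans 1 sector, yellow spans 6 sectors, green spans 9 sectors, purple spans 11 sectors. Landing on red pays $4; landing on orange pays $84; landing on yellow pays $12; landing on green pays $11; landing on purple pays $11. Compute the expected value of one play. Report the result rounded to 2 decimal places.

E[payout] = (12/39)·4 + (1/39)·84 + (6/39)·12 + (9/39)·11 + (11/39)·11 = 424/39
≈ $10.87

$10.87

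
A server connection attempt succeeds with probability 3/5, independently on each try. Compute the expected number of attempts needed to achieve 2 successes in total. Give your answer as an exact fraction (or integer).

By linearity (sum of 2 independent geometric waits), E[trials] = 2/p = 2/(3/5) = 10/3.

10/3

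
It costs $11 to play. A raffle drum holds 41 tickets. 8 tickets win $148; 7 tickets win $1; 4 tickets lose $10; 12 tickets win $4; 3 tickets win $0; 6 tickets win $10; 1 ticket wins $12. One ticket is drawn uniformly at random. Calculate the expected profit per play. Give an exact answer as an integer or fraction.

E[payout] = (8/41)·148 + (7/41)·1 + (4/41)·(-10) + (12/41)·4 + (3/41)·0 + (6/41)·10 + (1/41)·12 = 31
Expected profit = 31 − 11 = 20

$20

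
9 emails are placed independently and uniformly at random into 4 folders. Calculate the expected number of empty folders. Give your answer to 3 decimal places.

Let Xⱼ=1 if folder j is empty. P(Xⱼ=1) = ((4-1)/4)^9 = 19683/262144.
By linearity, E[#empty] = 4·19683/262144 = 19683/65536.
≈ 0.300

0.300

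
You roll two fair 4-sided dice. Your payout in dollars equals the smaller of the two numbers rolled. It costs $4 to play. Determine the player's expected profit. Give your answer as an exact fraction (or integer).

Distribution of the smaller of the two numbers rolled: 1 w.p. 7/16, 2 w.p. 5/16, 3 w.p. 3/16, 4 w.p. 1/16
E[payout] = (7/16)·1 + (5/16)·2 + (3/16)·3 + (1/16)·4 = 15/8
Expected profit = 15/8 − 4 = -17/8

-17/8 dollars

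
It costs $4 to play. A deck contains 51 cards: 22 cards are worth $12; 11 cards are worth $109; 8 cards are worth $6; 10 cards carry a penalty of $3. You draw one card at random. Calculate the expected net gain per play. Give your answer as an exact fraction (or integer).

1277/51 dollars

E[payout] = (22/51)·12 + (11/51)·109 + (8/51)·6 + (10/51)·(-3) = 1481/51
Expected profit = 1481/51 − 4 = 1277/51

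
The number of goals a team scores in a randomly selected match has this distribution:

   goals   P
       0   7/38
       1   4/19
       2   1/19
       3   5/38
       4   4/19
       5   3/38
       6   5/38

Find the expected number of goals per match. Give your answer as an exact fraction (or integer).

E[X] = (7/38)·0 + (4/19)·1 + (1/19)·2 + (5/38)·3 + (4/19)·4 + (3/38)·5 + (5/38)·6
     = 52/19

52/19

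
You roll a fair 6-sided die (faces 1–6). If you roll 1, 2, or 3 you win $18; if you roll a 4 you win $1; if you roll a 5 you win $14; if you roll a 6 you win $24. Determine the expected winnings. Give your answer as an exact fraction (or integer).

31/2 dollars

E[payout] = (1/6)·1 + (1/6)·14 + (1/2)·18 + (1/6)·24 = 31/2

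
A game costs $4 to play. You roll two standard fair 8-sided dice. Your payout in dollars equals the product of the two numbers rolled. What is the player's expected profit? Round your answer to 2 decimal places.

$16.25

Distribution of the product of the two numbers rolled: 1 w.p. 1/64, 2 w.p. 1/32, 3 w.p. 1/32, 4 w.p. 3/64, 5 w.p. 1/32, 6 w.p. 1/16, …
E[payout] = (1/64)·1 + (1/32)·2 + (1/32)·3 + (3/64)·4 + (1/32)·5 + (1/16)·6 + (1/32)·7 + (1/16)·8 + (1/64)·9 + (1/32)·10 + (1/16)·12 + (1/32)·14 + (1/32)·15 + (3/64)·16 + (1/32)·18 + (1/32)·20 + (1/32)·21 + (1/16)·24 + (1/64)·25 + (1/32)·28 + (1/32)·30 + (1/32)·32 + (1/32)·35 + (1/64)·36 + (1/32)·40 + (1/32)·42 + (1/32)·48 + (1/64)·49 + (1/32)·56 + (1/64)·64 = 81/4
Expected profit = 81/4 − 4 = 65/4 ≈ $16.25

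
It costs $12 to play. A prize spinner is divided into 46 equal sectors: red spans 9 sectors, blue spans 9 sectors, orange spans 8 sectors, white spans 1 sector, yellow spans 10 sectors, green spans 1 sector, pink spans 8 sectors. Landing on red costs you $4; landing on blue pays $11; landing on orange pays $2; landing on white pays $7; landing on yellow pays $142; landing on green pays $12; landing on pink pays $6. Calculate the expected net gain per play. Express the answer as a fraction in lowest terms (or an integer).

507/23 dollars

E[payout] = (9/46)·(-4) + (9/46)·11 + (8/46)·2 + (1/46)·7 + (10/46)·142 + (1/46)·12 + (8/46)·6 = 783/23
Expected profit = 783/23 − 12 = 507/23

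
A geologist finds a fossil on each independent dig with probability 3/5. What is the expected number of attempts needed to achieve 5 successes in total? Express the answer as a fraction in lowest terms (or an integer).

25/3

By linearity (sum of 5 independent geometric waits), E[trials] = 5/p = 5/(3/5) = 25/3.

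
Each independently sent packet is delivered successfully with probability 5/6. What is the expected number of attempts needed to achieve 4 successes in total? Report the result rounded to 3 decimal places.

4.800

By linearity (sum of 4 independent geometric waits), E[trials] = 4/p = 4/(5/6) = 24/5.
≈ 4.800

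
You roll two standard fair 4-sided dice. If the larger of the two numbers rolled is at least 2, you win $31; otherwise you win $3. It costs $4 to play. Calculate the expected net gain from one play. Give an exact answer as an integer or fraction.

E[payout] = (1/16)·3 + (15/16)·31 = 117/4
Expected profit = 117/4 − 4 = 101/4

101/4 dollars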